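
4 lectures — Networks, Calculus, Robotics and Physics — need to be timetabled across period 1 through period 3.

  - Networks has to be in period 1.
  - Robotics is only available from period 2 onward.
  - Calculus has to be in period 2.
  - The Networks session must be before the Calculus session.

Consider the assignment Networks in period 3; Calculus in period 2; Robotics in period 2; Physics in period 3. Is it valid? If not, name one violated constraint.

No — it violates: Networks has to be in period 1

Robotics is only available from period 2 onward — holds.
Networks has to be in period 1 — violated.
Calculus has to be in period 2 — holds.
The Networks session must be before the Calculus session — violated.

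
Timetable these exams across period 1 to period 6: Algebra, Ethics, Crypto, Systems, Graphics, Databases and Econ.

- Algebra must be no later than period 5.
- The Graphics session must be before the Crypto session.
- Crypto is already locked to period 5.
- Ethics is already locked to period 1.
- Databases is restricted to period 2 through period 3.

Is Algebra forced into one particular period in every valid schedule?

Algebra can be period 1 (e.g. Crypto=period 5; Ethics=period 1; Systems=period 1; Graphics=period 1; Databases=period 2; Econ=period 1; Algebra=period 1) or period 2 (e.g. Econ in period 1; Databases in period 2; Crypto in period 5; Graphics in period 1; Algebra in period 2; Systems in period 1; Ethics in period 1).

No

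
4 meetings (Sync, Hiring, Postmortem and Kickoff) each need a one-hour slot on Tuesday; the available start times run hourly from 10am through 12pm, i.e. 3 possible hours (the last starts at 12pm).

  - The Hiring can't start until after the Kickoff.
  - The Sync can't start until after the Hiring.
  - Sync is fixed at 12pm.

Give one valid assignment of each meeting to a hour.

Hiring=11am; Kickoff=10am; Postmortem=10am; Sync=12pm

Checking: Hiring(11am) before Sync(12pm); Kickoff(10am) before Hiring(11am); Sync=12pm in [12pm,12pm].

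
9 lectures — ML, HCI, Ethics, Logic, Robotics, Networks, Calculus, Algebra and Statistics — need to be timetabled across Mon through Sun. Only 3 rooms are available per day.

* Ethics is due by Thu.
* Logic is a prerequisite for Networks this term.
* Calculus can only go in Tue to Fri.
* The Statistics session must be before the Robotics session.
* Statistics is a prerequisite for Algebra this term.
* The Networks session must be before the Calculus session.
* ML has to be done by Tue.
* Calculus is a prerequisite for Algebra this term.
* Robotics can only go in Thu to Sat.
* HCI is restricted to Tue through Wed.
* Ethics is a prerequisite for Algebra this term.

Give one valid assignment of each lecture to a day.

Ethics=Mon; Calculus=Wed; Robotics=Thu; Logic=Mon; ML=Mon; Statistics=Tue; HCI=Tue; Algebra=Thu; Networks=Tue

Checking: Statistics(Tue) before Robotics(Thu); Networks(Tue) before Calculus(Wed); Calculus(Wed) before Algebra(Thu); Statistics(Tue) before Algebra(Thu); Ethics(Mon) before Algebra(Thu); Logic(Mon) before Networks(Tue); Robotics=Thu in [Thu,Sat]; ML=Mon in [Mon,Tue]; Ethics=Mon in [Mon,Thu]; HCI=Tue in [Tue,Wed]; Calculus=Wed in [Tue,Fri]; max 3 per day (cap 3).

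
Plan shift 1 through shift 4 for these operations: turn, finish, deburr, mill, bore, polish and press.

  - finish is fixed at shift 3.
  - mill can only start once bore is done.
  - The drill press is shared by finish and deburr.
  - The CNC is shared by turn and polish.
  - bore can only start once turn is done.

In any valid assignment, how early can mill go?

Precedence pushes mill to at least shift 3.
mill at shift 3 is achievable: polish -> shift 2; bore -> shift 2; deburr -> shift 1; press -> shift 1; turn -> shift 1; finish -> shift 3; mill -> shift 3.

shift 3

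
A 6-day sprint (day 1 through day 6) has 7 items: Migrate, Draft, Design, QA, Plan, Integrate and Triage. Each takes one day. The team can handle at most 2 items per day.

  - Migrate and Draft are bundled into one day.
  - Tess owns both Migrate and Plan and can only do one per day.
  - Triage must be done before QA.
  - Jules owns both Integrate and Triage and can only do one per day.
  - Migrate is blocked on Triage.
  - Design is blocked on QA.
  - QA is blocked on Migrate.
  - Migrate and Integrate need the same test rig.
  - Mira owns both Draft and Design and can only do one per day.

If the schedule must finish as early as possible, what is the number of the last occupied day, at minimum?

4

The precedence chain requires at least 4 distinct days.
With at most 2 per day and 7 tasks, at least 4 days are needed.
4 works (last occupied day: day 4): for example Integrate -> day 3; Draft -> day 2; Migrate -> day 2; Design -> day 4; Triage -> day 1; QA -> day 3; Plan -> day 1.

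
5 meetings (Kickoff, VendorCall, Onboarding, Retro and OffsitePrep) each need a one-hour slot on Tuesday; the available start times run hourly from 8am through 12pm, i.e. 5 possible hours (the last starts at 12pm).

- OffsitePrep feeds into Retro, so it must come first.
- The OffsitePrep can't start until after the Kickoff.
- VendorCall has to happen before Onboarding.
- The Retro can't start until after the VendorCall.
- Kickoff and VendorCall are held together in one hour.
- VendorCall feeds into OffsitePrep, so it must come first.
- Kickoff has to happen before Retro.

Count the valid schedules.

35

Splitting on Kickoff: it can be 8am (24), 9am (9), 10am (2). Listing each branch's schedules as (VendorCall, Onboarding, Retro, OffsitePrep):
Kickoff=8am: (8am,9am,10am,9am) (8am,9am,11am,9am) (8am,9am,11am,10am) (8am,9am,12pm,9am) (8am,9am,12pm,10am) (8am,9am,12pm,11am) (8am,10am,10am,9am) (8am,10am,11am,9am) (8am,10am,11am,10am) (8am,10am,12pm,9am) (8am,10am,12pm,10am) (8am,10am,12pm,11am) (8am,11am,10am,9am) (8am,11am,11am,9am) (8am,11am,11am,10am) (8am,11am,12pm,9am) (8am,11am,12pm,10am) (8am,11am,12pm,11am) (8am,12pm,10am,9am) (8am,12pm,11am,9am) (8am,12pm,11am,10am) (8am,12pm,12pm,9am) (8am,12pm,12pm,10am) (8am,12pm,12pm,11am) — 24.
Kickoff=9am: (9am,10am,11am,10am) (9am,10am,12pm,10am) (9am,10am,12pm,11am) (9am,11am,11am,10am) (9am,11am,12pm,10am) (9am,11am,12pm,11am) (9am,12pm,11am,10am) (9am,12pm,12pm,10am) (9am,12pm,12pm,11am) — 9.
Kickoff=10am: (10am,11am,12pm,11am) (10am,12pm,12pm,11am) — 2.
Summing: 24 + 9 + 2 = 35.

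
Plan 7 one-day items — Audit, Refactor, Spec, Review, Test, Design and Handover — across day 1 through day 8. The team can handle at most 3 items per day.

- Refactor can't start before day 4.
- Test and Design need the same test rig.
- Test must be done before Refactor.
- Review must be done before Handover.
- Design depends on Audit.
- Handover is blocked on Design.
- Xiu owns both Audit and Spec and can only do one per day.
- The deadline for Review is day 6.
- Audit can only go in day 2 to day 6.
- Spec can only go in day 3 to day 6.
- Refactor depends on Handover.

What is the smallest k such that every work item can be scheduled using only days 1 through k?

The precedence chain requires at least 4 distinct days.
With at most 3 per day and 7 work items, at least 3 days are needed.
Propagating the time windows through the other constraints, Refactor can't land before day 5, so the schedule must run through at least day 5.
5 works (last occupied day: day 5): for example Review in day 1, Spec in day 3, Refactor in day 5, Design in day 3, Test in day 1, Audit in day 2, Handover in day 4.

5 days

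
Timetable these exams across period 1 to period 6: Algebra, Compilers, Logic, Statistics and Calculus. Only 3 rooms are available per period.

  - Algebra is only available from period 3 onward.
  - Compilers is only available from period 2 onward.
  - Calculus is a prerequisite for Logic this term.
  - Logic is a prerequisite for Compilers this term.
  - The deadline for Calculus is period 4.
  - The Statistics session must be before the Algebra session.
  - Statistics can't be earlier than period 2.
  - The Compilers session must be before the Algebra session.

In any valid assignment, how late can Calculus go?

period 3

Calculus's own window allows nothing later than period 4; downstream work caps Calculus at period 3.
Calculus at period 3 is achievable: Calculus -> period 3; Compilers -> period 5; Algebra -> period 6; Statistics -> period 2; Logic -> period 4.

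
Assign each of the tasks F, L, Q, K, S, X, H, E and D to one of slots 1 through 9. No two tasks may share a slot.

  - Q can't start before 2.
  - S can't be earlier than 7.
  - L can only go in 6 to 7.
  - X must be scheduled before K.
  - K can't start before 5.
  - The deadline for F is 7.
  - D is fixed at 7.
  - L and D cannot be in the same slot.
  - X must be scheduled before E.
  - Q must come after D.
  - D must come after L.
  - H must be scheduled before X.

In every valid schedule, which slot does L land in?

6

L's window is 6–7.
D is fixed at 7, and L can't share a slot with D.
So L must be 6.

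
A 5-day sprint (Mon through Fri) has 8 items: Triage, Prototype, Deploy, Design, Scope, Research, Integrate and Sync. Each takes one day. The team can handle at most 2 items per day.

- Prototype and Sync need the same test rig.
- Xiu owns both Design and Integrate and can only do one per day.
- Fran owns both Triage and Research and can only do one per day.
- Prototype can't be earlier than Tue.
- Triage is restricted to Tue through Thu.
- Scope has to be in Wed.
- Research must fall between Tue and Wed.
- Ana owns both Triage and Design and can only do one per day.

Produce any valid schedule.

Research -> Tue, Design -> Mon, Integrate -> Thu, Prototype -> Tue, Scope -> Wed, Deploy -> Mon, Sync -> Thu, Triage -> Wed

Checking: Triage(Wed) != Design(Mon); Triage(Wed) != Research(Tue); Prototype(Tue) != Sync(Thu); Design(Mon) != Integrate(Thu); Triage=Wed in [Tue,Thu]; Scope=Wed in [Wed,Wed]; Prototype=Tue in [Tue,Fri]; Research=Tue in [Tue,Wed]; max 2 per day (cap 2).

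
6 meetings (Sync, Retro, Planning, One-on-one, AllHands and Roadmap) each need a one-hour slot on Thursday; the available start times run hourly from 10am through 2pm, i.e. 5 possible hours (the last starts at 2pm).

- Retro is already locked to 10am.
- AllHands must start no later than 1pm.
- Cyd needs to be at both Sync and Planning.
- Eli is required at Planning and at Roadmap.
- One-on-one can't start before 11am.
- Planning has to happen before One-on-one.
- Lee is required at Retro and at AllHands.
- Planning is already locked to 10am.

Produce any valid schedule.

Planning in 10am; Retro in 10am; Sync in 11am; One-on-one in 11am; AllHands in 11am; Roadmap in 11am

Checking: Planning(10am) before One-on-one(11am); Sync(11am) != Planning(10am); Retro(10am) != AllHands(11am); Planning(10am) != Roadmap(11am); Retro=10am in [10am,10am]; One-on-one=11am in [11am,2pm]; AllHands=11am in [10am,1pm]; Planning=10am in [10am,10am].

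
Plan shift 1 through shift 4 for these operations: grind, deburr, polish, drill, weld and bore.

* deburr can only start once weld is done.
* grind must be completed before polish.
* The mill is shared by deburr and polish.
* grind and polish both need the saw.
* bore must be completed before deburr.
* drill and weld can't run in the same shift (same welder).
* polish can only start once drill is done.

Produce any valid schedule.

drill=shift 2; bore=shift 1; grind=shift 1; deburr=shift 2; weld=shift 1; polish=shift 3

Checking: drill(shift 2) before polish(shift 3); bore(shift 1) before deburr(shift 2); weld(shift 1) before deburr(shift 2); grind(shift 1) before polish(shift 3); deburr(shift 2) != polish(shift 3); drill(shift 2) != weld(shift 1); grind(shift 1) != polish(shift 3).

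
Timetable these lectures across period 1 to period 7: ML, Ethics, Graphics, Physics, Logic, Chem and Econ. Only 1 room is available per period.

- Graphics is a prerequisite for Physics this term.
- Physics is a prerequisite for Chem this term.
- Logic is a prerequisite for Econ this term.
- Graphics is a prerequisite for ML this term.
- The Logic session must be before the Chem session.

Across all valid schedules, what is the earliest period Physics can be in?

period 2

Precedence pushes Physics to at least period 2; downstream work caps Physics at period 6.
Physics at period 2 is achievable: Graphics in period 1; ML in period 5; Chem in period 4; Ethics in period 7; Physics in period 2; Econ in period 6; Logic in period 3.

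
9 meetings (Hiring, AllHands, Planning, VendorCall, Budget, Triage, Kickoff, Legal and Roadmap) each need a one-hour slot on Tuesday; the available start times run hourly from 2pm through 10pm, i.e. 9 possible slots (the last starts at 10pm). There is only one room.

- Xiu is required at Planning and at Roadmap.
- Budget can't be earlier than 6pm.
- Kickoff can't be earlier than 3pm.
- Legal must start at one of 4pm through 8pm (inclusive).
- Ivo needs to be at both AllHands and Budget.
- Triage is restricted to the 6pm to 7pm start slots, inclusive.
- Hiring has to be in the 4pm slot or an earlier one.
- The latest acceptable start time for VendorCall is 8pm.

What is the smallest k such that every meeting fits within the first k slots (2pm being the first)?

9 slots

With at most 1 per slot and 9 meetings, at least 9 slots are needed.
Budget can't be placed before 6pm — that is slot 5 counting from 2pm — so the schedule must run through at least 5 slots.
9 works (last occupied slot: 10pm): for example Triage=6pm, Legal=4pm, AllHands=8pm, Budget=7pm, Roadmap=10pm, Kickoff=5pm, VendorCall=3pm, Hiring=2pm, Planning=9pm.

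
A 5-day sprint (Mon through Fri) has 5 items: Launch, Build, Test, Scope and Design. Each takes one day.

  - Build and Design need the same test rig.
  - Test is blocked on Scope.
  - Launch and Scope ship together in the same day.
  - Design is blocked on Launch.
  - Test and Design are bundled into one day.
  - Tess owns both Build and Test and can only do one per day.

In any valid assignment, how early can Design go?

Tue

Precedence pushes Design to at least Tue.
Design at Tue is achievable: Design -> Tue, Build -> Mon, Launch -> Mon, Test -> Tue, Scope -> Mon.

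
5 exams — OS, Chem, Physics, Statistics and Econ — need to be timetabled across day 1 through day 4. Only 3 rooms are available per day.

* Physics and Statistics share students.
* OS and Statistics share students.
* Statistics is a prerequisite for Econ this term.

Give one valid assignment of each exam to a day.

Physics=day 2, Chem=day 1, OS=day 2, Econ=day 2, Statistics=day 1

Checking: Statistics(day 1) before Econ(day 2); Physics(day 2) != Statistics(day 1); OS(day 2) != Statistics(day 1); max 3 per day (cap 3).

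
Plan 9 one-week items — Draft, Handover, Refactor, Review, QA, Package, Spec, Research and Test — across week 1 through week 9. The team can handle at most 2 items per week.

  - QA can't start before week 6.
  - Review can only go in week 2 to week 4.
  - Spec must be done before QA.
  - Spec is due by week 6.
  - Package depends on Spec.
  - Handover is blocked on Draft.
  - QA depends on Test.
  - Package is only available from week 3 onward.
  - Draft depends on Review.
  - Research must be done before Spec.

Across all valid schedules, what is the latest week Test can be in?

week 8

Downstream work caps Test at week 8.
Test at week 8 is achievable: Refactor in week 1, Research in week 1, Draft in week 3, Package in week 3, Test in week 8, Spec in week 2, Review in week 2, Handover in week 4, QA in week 9.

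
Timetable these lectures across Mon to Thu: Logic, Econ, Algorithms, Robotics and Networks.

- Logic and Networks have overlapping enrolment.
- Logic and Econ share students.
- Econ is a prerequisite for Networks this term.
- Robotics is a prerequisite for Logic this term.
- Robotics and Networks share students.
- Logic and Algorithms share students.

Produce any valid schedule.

Algorithms=Mon; Econ=Mon; Networks=Wed; Logic=Tue; Robotics=Mon

Checking: Econ(Mon) before Networks(Wed); Robotics(Mon) before Logic(Tue); Logic(Tue) != Econ(Mon); Logic(Tue) != Networks(Wed); Logic(Tue) != Algorithms(Mon); Robotics(Mon) != Networks(Wed).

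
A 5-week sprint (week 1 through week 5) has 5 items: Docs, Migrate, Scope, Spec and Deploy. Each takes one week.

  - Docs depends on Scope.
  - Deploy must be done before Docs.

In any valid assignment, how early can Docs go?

week 2

Precedence pushes Docs to at least week 2.
Docs at week 2 is achievable: Docs in week 2; Scope in week 1; Spec in week 1; Deploy in week 1; Migrate in week 1.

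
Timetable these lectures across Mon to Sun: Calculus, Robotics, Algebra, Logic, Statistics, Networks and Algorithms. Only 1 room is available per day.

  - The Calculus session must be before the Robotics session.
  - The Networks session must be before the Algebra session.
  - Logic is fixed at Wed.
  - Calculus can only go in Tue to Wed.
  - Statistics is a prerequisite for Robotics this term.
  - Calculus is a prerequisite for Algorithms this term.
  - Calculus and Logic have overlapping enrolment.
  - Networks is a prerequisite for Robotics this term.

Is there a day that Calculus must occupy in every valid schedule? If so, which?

Calculus's window is Tue–Wed.
Logic is fixed at Wed, and Calculus can't share a day with Logic.
So Calculus must be Tue.

Tue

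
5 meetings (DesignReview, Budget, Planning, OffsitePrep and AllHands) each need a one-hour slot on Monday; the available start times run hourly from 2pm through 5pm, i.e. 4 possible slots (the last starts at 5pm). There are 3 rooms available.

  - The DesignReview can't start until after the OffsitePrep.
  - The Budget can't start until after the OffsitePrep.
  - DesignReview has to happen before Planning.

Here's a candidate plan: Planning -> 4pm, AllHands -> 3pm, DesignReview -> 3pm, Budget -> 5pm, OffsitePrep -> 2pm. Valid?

The DesignReview can't start until after the OffsitePrep — holds.
DesignReview has to happen before Planning — holds.
The Budget can't start until after the OffsitePrep — holds.
There are 3 rooms available — holds.

Valid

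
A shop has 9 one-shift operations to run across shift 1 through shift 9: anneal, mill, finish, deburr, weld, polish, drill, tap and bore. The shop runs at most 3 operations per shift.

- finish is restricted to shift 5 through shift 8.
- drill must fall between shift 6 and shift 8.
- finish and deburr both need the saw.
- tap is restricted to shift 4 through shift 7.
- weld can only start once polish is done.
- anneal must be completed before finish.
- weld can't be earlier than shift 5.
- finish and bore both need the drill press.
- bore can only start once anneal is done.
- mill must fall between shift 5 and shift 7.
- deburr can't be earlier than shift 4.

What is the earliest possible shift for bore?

shift 2

Precedence pushes bore to at least shift 2.
bore at shift 2 is achievable: anneal -> shift 1, weld -> shift 5, mill -> shift 5, deburr -> shift 4, drill -> shift 6, polish -> shift 1, finish -> shift 5, tap -> shift 4, bore -> shift 2.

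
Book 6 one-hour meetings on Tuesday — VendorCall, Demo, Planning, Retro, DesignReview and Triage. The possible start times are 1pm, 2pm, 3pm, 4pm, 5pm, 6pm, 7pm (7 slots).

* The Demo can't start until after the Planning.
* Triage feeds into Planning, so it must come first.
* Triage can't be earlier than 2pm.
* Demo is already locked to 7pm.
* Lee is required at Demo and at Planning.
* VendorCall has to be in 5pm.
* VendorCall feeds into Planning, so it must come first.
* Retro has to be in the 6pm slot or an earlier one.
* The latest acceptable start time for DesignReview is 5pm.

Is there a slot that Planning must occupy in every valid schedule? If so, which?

6pm

VendorCall is fixed at 5pm and must come before Planning, so Planning is at least 6pm.
Demo is fixed at 7pm and must come after Planning, so Planning is at most 6pm.
So Planning must be 6pm.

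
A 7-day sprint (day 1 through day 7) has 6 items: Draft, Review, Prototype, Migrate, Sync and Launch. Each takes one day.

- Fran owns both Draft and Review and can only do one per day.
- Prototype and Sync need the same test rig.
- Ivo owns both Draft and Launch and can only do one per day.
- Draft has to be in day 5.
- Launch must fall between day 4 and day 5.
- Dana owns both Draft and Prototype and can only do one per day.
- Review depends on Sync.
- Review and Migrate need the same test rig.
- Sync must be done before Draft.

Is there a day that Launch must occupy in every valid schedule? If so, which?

Launch's window is day 4–day 5.
Draft is fixed at day 5, and Launch can't share a day with Draft.
So Launch must be day 4.

day 4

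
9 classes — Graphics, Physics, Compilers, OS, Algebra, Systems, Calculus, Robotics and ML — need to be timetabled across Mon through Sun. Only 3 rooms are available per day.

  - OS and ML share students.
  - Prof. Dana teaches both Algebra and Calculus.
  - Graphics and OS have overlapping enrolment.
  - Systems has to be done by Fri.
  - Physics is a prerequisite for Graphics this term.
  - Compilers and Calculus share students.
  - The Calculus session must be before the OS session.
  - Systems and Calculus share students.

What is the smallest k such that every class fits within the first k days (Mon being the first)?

3

The precedence chain requires at least 2 distinct days.
With at most 3 per day and 9 classes, at least 3 days are needed.
3 works (last occupied day: Wed): for example Physics in Mon, Calculus in Mon, OS in Wed, Graphics in Tue, Robotics in Wed, ML in Mon, Systems in Wed, Algebra in Tue, Compilers in Tue.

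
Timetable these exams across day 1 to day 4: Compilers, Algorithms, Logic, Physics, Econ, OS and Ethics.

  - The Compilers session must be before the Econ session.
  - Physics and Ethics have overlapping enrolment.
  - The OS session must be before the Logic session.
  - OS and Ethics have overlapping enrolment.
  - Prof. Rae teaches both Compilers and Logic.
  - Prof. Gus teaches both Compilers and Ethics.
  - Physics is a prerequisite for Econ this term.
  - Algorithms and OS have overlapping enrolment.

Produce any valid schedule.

Ethics -> day 2, Logic -> day 2, Algorithms -> day 2, Physics -> day 1, Econ -> day 2, Compilers -> day 1, OS -> day 1

Checking: Compilers(day 1) before Econ(day 2); OS(day 1) before Logic(day 2); Physics(day 1) before Econ(day 2); Compilers(day 1) != Ethics(day 2); OS(day 1) != Ethics(day 2); Compilers(day 1) != Logic(day 2); Physics(day 1) != Ethics(day 2); Algorithms(day 2) != OS(day 1).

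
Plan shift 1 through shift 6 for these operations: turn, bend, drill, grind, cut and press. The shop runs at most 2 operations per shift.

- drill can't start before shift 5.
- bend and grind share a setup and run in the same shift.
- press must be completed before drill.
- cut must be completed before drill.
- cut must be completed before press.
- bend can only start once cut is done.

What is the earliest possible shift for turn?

turn at shift 1 is achievable: press -> shift 2; grind -> shift 3; drill -> shift 5; cut -> shift 1; turn -> shift 1; bend -> shift 3.

shift 1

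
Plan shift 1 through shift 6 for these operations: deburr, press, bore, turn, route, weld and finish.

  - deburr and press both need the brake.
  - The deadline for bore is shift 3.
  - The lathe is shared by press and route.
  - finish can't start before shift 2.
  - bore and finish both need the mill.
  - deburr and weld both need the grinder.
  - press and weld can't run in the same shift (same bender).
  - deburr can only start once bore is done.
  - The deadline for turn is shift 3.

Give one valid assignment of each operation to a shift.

turn -> shift 1; weld -> shift 3; route -> shift 2; bore -> shift 1; finish -> shift 2; press -> shift 1; deburr -> shift 2

Checking: bore(shift 1) before deburr(shift 2); press(shift 1) != weld(shift 3); bore(shift 1) != finish(shift 2); deburr(shift 2) != press(shift 1); press(shift 1) != route(shift 2); deburr(shift 2) != weld(shift 3); finish=shift 2 in [shift 2,shift 6]; turn=shift 1 in [shift 1,shift 3]; bore=shift 1 in [shift 1,shift 3].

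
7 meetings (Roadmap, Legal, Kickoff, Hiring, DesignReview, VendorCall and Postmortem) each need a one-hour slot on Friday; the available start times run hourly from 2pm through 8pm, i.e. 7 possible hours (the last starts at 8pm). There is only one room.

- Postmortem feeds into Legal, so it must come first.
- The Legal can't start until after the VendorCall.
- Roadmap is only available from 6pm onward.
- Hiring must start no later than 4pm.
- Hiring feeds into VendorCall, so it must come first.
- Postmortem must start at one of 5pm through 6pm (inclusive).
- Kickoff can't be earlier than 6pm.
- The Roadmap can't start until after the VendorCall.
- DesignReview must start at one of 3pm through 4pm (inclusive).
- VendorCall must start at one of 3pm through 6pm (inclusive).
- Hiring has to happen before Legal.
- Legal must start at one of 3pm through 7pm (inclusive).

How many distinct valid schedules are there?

8

Splitting on Roadmap: it can be 6pm (2), 7pm (2), 8pm (4). Listing each branch's schedules as (Legal, Kickoff, Hiring, DesignReview, VendorCall, Postmortem):
Roadmap=6pm: (7pm,8pm,2pm,3pm,4pm,5pm) (7pm,8pm,2pm,4pm,3pm,5pm) — 2.
Roadmap=7pm: (6pm,8pm,2pm,3pm,4pm,5pm) (6pm,8pm,2pm,4pm,3pm,5pm) — 2.
Roadmap=8pm: (6pm,7pm,2pm,3pm,4pm,5pm) (6pm,7pm,2pm,4pm,3pm,5pm) (7pm,6pm,2pm,3pm,4pm,5pm) (7pm,6pm,2pm,4pm,3pm,5pm) — 4.
Summing: 2 + 2 + 4 = 8.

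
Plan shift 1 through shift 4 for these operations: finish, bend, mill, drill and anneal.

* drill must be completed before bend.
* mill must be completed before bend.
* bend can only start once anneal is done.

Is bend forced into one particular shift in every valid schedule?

bend can be shift 2 (e.g. bend=shift 2, finish=shift 1, drill=shift 1, mill=shift 1, anneal=shift 1) or shift 3 (e.g. mill in shift 1; anneal in shift 1; finish in shift 1; bend in shift 3; drill in shift 1).

No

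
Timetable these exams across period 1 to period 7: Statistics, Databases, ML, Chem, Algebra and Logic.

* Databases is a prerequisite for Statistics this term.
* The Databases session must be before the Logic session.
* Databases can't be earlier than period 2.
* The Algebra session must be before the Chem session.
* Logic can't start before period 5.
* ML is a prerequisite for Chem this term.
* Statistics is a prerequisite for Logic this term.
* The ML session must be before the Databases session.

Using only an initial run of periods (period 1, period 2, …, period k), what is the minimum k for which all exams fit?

5

The precedence chain requires at least 4 distinct periods.
Logic can't be placed before period 5, so the schedule must run through at least period 5.
5 works (last occupied period: period 5): for example Statistics=period 3; Algebra=period 1; Chem=period 2; ML=period 1; Logic=period 5; Databases=period 2.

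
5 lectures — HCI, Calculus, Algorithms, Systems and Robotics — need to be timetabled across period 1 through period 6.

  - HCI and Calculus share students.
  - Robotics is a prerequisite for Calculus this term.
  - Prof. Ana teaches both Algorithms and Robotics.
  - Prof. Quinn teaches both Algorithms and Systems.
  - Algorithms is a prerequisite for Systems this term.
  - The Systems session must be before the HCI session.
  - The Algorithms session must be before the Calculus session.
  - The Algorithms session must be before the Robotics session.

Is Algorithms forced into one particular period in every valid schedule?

Algorithms can be period 1 (e.g. Systems=period 2, Algorithms=period 1, HCI=period 4, Robotics=period 2, Calculus=period 3) or period 2 (e.g. Robotics in period 3; Algorithms in period 2; Calculus in period 4; Systems in period 3; HCI in period 5).

No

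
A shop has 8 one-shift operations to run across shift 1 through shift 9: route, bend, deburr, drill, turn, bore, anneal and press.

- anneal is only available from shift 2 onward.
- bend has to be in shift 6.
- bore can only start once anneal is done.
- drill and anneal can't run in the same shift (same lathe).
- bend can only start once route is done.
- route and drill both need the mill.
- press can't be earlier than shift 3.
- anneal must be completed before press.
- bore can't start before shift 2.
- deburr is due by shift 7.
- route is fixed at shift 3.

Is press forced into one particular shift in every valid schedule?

press can be shift 3 (e.g. press in shift 3; drill in shift 1; route in shift 3; deburr in shift 1; bore in shift 3; anneal in shift 2; turn in shift 1; bend in shift 6) or shift 4 (e.g. bore in shift 3; bend in shift 6; deburr in shift 1; press in shift 4; route in shift 3; anneal in shift 2; turn in shift 1; drill in shift 1).

No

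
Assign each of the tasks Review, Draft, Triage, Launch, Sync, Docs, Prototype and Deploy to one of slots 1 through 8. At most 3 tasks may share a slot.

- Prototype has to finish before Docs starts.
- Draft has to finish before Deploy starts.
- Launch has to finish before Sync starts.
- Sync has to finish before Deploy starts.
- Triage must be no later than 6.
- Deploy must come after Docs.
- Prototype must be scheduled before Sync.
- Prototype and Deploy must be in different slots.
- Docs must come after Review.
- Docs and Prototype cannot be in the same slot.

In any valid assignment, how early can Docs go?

2

Precedence pushes Docs to at least 2; downstream work caps Docs at 7.
Docs at 2 is achievable: Sync -> 3, Prototype -> 1, Docs -> 2, Review -> 1, Deploy -> 4, Triage -> 1, Draft -> 2, Launch -> 2.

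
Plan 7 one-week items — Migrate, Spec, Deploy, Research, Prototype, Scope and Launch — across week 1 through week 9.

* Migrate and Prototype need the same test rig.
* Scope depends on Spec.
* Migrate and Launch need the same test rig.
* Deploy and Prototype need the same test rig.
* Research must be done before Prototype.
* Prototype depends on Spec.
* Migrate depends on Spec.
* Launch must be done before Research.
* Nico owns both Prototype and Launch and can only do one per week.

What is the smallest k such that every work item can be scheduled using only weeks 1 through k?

3 weeks

The precedence chain requires at least 3 distinct weeks.
3 works (last occupied week: week 3): for example Research -> week 2, Prototype -> week 3, Spec -> week 1, Scope -> week 2, Deploy -> week 1, Launch -> week 1, Migrate -> week 2.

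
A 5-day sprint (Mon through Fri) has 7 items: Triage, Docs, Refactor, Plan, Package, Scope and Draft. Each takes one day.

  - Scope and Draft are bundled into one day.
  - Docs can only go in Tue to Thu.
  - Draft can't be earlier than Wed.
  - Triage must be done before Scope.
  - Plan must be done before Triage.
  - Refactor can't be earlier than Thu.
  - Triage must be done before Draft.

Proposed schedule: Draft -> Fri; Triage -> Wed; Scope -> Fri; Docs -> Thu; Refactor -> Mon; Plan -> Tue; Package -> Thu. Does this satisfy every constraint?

Invalid. Refactor can't be earlier than Thu.

Refactor can't be earlier than Thu — violated.
Docs can only go in Tue to Thu — holds.
Triage must be done before Scope — holds.
Scope and Draft are bundled into one day — holds.
Triage must be done before Draft — holds.
Draft can't be earlier than Wed — holds.
Plan must be done before Triage — holds.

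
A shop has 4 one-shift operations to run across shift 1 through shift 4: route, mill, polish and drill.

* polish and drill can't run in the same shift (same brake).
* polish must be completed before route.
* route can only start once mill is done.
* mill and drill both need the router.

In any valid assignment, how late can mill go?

shift 3

Downstream work caps mill at shift 3.
mill at shift 3 is achievable: route in shift 4, drill in shift 2, polish in shift 1, mill in shift 3.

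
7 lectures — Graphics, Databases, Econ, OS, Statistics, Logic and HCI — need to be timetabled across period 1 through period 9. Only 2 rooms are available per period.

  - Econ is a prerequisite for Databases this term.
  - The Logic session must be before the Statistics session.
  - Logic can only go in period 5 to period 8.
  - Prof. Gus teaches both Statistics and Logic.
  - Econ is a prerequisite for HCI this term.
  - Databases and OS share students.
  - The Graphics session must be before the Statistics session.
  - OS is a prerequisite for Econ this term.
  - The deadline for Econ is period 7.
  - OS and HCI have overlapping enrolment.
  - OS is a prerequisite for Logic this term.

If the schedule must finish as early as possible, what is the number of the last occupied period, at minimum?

period 6

The precedence chain requires at least 3 distinct periods.
With at most 2 per period and 7 lectures, at least 4 periods are needed.
Propagating the time windows through the other constraints, Statistics can't land before period 6, so the schedule must run through at least period 6.
6 works (last occupied period: period 6): for example Databases=period 3; HCI=period 3; Logic=period 5; OS=period 1; Econ=period 2; Graphics=period 1; Statistics=period 6.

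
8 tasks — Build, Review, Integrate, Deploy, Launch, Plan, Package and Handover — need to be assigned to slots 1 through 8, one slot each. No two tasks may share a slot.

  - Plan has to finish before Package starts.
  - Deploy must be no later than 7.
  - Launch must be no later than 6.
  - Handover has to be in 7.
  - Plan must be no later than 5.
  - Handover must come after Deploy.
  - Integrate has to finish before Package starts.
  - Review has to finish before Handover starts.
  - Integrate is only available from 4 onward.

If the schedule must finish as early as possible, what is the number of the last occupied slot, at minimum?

8

The precedence chain requires at least 2 distinct slots.
With at most 1 per slot and 8 tasks, at least 8 slots are needed.
Handover can't be placed before 7, so the schedule must run through at least slot 7.
8 works (last occupied slot: 8): for example Package in 5, Plan in 1, Handover in 7, Build in 8, Integrate in 4, Launch in 2, Deploy in 3, Review in 6.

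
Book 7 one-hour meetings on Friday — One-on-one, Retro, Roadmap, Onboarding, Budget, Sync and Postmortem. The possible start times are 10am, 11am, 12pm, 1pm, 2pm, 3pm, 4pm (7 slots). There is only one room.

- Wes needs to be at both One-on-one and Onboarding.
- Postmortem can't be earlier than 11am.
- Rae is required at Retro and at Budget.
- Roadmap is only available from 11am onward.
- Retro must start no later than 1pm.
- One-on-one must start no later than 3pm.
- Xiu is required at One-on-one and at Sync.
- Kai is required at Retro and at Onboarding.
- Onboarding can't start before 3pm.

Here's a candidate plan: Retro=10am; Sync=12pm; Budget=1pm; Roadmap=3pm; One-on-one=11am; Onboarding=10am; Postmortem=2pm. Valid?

Invalid. Onboarding can't start before 3pm.

Kai is required at Retro and at Onboarding — violated.
Retro must start no later than 1pm — holds.
One-on-one must start no later than 3pm — holds.
Wes needs to be at both One-on-one and Onboarding — holds.
Onboarding can't start before 3pm — violated.
There is only one room — violated.
Rae is required at Retro and at Budget — holds.
Xiu is required at One-on-one and at Sync — holds.
Roadmap is only available from 11am onward — holds.
Postmortem can't be earlier than 11am — holds.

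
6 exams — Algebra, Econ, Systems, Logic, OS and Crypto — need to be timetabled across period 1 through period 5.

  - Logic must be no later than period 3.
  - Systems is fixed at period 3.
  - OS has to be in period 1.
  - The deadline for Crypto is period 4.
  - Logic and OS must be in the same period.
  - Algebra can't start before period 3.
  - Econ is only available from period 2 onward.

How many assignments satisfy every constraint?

48

Splitting on Algebra: it can be period 3 (16), period 4 (16), period 5 (16). Listing each branch's schedules as (Econ, Systems, Logic, OS, Crypto) by period number:
Algebra=period 3: (2,3,1,1,1) (2,3,1,1,2) (2,3,1,1,3) (2,3,1,1,4) (3,3,1,1,1) (3,3,1,1,2) (3,3,1,1,3) (3,3,1,1,4) (4,3,1,1,1) (4,3,1,1,2) (4,3,1,1,3) (4,3,1,1,4) (5,3,1,1,1) (5,3,1,1,2) (5,3,1,1,3) (5,3,1,1,4) — 16.
Algebra=period 4: (2,3,1,1,1) (2,3,1,1,2) (2,3,1,1,3) (2,3,1,1,4) (3,3,1,1,1) (3,3,1,1,2) (3,3,1,1,3) (3,3,1,1,4) (4,3,1,1,1) (4,3,1,1,2) (4,3,1,1,3) (4,3,1,1,4) (5,3,1,1,1) (5,3,1,1,2) (5,3,1,1,3) (5,3,1,1,4) — 16.
Algebra=period 5: (2,3,1,1,1) (2,3,1,1,2) (2,3,1,1,3) (2,3,1,1,4) (3,3,1,1,1) (3,3,1,1,2) (3,3,1,1,3) (3,3,1,1,4) (4,3,1,1,1) (4,3,1,1,2) (4,3,1,1,3) (4,3,1,1,4) (5,3,1,1,1) (5,3,1,1,2) (5,3,1,1,3) (5,3,1,1,4) — 16.
Summing: 16 + 16 + 16 = 48.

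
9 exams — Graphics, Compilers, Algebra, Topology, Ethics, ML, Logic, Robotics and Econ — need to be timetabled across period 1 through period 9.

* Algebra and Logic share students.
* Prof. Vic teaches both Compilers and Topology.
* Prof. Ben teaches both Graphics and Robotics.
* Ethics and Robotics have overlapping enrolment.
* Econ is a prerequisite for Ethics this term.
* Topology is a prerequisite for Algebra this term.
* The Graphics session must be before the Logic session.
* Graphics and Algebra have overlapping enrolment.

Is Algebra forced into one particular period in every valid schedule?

Algebra can be period 2 (e.g. Ethics=period 2, Econ=period 1, ML=period 1, Graphics=period 1, Topology=period 1, Compilers=period 2, Logic=period 3, Algebra=period 2, Robotics=period 3) or period 3 (e.g. ML in period 1, Robotics in period 3, Algebra in period 3, Graphics in period 1, Logic in period 2, Compilers in period 2, Econ in period 1, Ethics in period 2, Topology in period 1).

No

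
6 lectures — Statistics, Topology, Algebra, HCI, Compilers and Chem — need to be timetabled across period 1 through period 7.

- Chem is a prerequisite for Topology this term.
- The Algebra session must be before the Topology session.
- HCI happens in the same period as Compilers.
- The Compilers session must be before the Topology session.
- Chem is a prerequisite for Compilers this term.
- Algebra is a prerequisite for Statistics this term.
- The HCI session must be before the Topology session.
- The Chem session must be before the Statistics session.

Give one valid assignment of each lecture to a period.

Algebra=period 1, Chem=period 1, HCI=period 2, Statistics=period 2, Compilers=period 2, Topology=period 3

Checking: Chem(period 1) before Statistics(period 2); HCI(period 2) before Topology(period 3); Chem(period 1) before Compilers(period 2); Chem(period 1) before Topology(period 3); Algebra(period 1) before Topology(period 3); Compilers(period 2) before Topology(period 3); Algebra(period 1) before Statistics(period 2); HCI = Compilers = period 2.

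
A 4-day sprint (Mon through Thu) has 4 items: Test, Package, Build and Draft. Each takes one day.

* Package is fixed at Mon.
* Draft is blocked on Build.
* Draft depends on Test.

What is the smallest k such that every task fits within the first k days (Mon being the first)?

The precedence chain requires at least 2 distinct days.
2 works (last occupied day: Tue): for example Test in Mon, Package in Mon, Draft in Tue, Build in Mon.

2 days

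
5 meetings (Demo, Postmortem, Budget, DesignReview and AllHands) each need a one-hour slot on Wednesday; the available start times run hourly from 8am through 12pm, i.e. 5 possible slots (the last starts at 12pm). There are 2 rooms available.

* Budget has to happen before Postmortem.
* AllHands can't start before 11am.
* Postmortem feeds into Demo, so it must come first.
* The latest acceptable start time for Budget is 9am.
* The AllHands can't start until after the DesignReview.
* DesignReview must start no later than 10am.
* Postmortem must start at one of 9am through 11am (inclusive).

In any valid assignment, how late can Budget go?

Budget's own window allows nothing later than 9am.
Budget at 9am is achievable: Budget=9am; DesignReview=8am; AllHands=11am; Demo=11am; Postmortem=10am.

9am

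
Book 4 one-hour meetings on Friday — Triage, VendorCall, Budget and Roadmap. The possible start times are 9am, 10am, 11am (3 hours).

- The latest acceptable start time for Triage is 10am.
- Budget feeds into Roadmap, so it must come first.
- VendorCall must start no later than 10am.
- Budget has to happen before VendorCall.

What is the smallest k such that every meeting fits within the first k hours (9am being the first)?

2

The precedence chain requires at least 2 distinct hours.
2 works (last occupied hour: 10am): for example Triage -> 9am; Budget -> 9am; Roadmap -> 10am; VendorCall -> 10am.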